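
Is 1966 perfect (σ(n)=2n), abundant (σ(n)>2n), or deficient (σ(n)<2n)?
deficient

Proper divisors of 1966: sum = 1 + 2 + 983 = 986
Since 986 < 1966, 1966 is deficient.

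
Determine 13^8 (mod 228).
73

Repeated squaring. Binary of 8 = 1000.
13^1 ≡ 13 (mod 228); 13^2 ≡ 169 (mod 228); 13^4 ≡ 61 (mod 228); 13^8 ≡ 73 (mod 228)
13^8 = 13^8 ≡ 73 (mod 228)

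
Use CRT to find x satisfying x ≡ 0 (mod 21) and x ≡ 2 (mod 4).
42

Using Chinese Remainder Theorem:
M = 21 × 4 = 84
M1 = 4, M2 = 21
y1 = 4^(-1) mod 21 = 16
y2 = 21^(-1) mod 4 = 1
x = (0×4×16 + 2×21×1) mod 84 = 42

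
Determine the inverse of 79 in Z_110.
39

gcd(79, 110) = 1, so the inverse exists.
Extended Euclidean algorithm on (110, 79):
110 = 1 × 79 + 31  ⟹  31 = (1)·110 + (-1)·79
79 = 2 × 31 + 17  ⟹  17 = (-2)·110 + (3)·79
31 = 1 × 17 + 14  ⟹  14 = (3)·110 + (-4)·79
17 = 1 × 14 + 3  ⟹  3 = (-5)·110 + (7)·79
14 = 4 × 3 + 2  ⟹  2 = (23)·110 + (-32)·79
3 = 1 × 2 + 1  ⟹  1 = (-28)·110 + (39)·79
So (39)·79 ≡ 1 (mod 110), i.e. 79^(-1) ≡ 39 (mod 110).
Check: 79 × 39 = 3081 ≡ 1 (mod 110)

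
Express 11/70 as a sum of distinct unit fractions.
1/7 + 1/70

Greedy algorithm:
11/70: ceiling(70/11) = 7, use 1/7
1/70: ceiling(70/1) = 70, use 1/70
Result: 11/70 = 1/7 + 1/70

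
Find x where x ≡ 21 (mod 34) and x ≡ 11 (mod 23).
701

Using Chinese Remainder Theorem:
M = 34 × 23 = 782
M1 = 23, M2 = 34
y1 = 23^(-1) mod 34 = 3
y2 = 34^(-1) mod 23 = 21
x = (21×23×3 + 11×34×21) mod 782 = 701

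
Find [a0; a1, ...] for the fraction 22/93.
[0; 4, 4, 2, 2]

Euclidean algorithm steps:
22 = 0 × 93 + 22
93 = 4 × 22 + 5
22 = 4 × 5 + 2
5 = 2 × 2 + 1
2 = 2 × 1 + 0
Continued fraction: [0; 4, 4, 2, 2]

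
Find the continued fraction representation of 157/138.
[1; 7, 3, 1, 4]

Euclidean algorithm steps:
157 = 1 × 138 + 19
138 = 7 × 19 + 5
19 = 3 × 5 + 4
5 = 1 × 4 + 1
4 = 4 × 1 + 0
Continued fraction: [1; 7, 3, 1, 4]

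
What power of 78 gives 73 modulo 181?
160

Baby-step giant-step with step n = ⌈√181⌉ = 14.
Baby steps 78^j mod 181 (j:value) for j=0..13: 0:1, 1:78, 2:111, 3:151, 4:13, 5:109, 6:176, 7:153, 8:169, 9:150, 10:116, 11:179, 12:25, 13:140.
Giant-step multiplier: 78^(-14) ≡ 78^(180-14) = 78^166 ≡ 178 (mod 181).
Giant steps γ_i = 73·178^i mod 181: γ_0=73, γ_1=143, γ_2=114, γ_3=20, γ_4=121, γ_5=180, γ_6=3, γ_7=172, γ_8=27, γ_9=100, γ_10=62, γ_11=176 (in table at j=6).
x = i·n + j = 11·14 + 6 = 160.
Check: 78^160 ≡ 73 (mod 181).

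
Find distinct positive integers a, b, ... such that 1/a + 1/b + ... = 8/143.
1/18 + 1/2574

Greedy algorithm:
8/143: ceiling(143/8) = 18, use 1/18
1/2574: ceiling(2574/1) = 2574, use 1/2574
Result: 8/143 = 1/18 + 1/2574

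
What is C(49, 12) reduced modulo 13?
0

Using Lucas' theorem:
Write n=49 and k=12 in base 13:
n in base 13: [3, 10]
k in base 13: [0, 12]
C(49,12) mod 13 = ∏ C(n_i, k_i) mod 13
Digit binomials (mod 13): C(3,0) = 1; C(10,12) = 0 (k_i > n_i)
Product: 1 × 0 = 0 ≡ 0 (mod 13)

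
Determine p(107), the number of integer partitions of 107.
431149389

p(n) counts ways to write n as a sum of positive integers (order ignored).
Euler's pentagonal recurrence: p(k) = p(k-1) + p(k-2) - p(k-5) - p(k-7) + p(k-12) + p(k-15) - ... (offsets j(3j∓1)/2, signs ++--, p(0)=1, p(<0)=0).
DP table for k = 0..106: p(0)=1, p(1)=1, p(2)=2, p(3)=3, p(4)=5, p(5)=7, p(6)=11, p(7)=15, p(8)=22, p(9)=30, p(10)=42, p(11)=56, p(12)=77, p(13)=101, p(14)=135, p(15)=176, p(16)=231, p(17)=297, p(18)=385, p(19)=490, p(20)=627, p(21)=792, p(22)=1002, p(23)=1255, p(24)=1575, p(25)=1958, p(26)=2436, p(27)=3010, p(28)=3718, p(29)=4565, p(30)=5604, p(31)=6842, p(32)=8349, p(33)=10143, p(34)=12310, p(35)=14883, p(36)=17977, p(37)=21637, p(38)=26015, p(39)=31185, p(40)=37338, p(41)=44583, p(42)=53174, p(43)=63261, p(44)=75175, p(45)=89134, p(46)=105558, p(47)=124754, p(48)=147273, p(49)=173525, p(50)=204226, p(51)=239943, p(52)=281589, p(53)=329931, p(54)=386155, p(55)=451276, p(56)=526823, p(57)=614154, p(58)=715220, p(59)=831820, p(60)=966467, p(61)=1121505, p(62)=1300156, p(63)=1505499, p(64)=1741630, p(65)=2012558, p(66)=2323520, p(67)=2679689, p(68)=3087735, p(69)=3554345, p(70)=4087968, p(71)=4697205, p(72)=5392783, p(73)=6185689, p(74)=7089500, p(75)=8118264, p(76)=9289091, p(77)=10619863, p(78)=12132164, p(79)=13848650, p(80)=15796476, p(81)=18004327, p(82)=20506255, p(83)=23338469, p(84)=26543660, p(85)=30167357, p(86)=34262962, p(87)=38887673, p(88)=44108109, p(89)=49995925, p(90)=56634173, p(91)=64112359, p(92)=72533807, p(93)=82010177, p(94)=92669720, p(95)=104651419, p(96)=118114304, p(97)=133230930, p(98)=150198136, p(99)=169229875, p(100)=190569292, p(101)=214481126, p(102)=241265379, p(103)=271248950, p(104)=304801365, p(105)=342325709, p(106)=384276336.
Final step: p(107) = p(106) + p(105) - p(102) - p(100) + p(95) + p(92) - p(85) - p(81) + p(72) + p(67) - p(56) - p(50) + p(37) + p(30) - p(15) - p(7)
= 384276336 + 342325709 - 241265379 - 190569292 + 104651419 + 72533807 - 30167357 - 18004327 + 5392783 + 2679689 - 526823 - 204226 + 21637 + 5604 - 176 - 15
= 431149389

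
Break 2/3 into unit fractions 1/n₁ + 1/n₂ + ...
1/2 + 1/6

Greedy algorithm:
2/3: ceiling(3/2) = 2, use 1/2
1/6: ceiling(6/1) = 6, use 1/6
Result: 2/3 = 1/2 + 1/6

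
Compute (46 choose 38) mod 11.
0

Using Lucas' theorem:
Write n=46 and k=38 in base 11:
n in base 11: [4, 2]
k in base 11: [3, 5]
C(46,38) mod 11 = ∏ C(n_i, k_i) mod 11
Digit binomials (mod 11): C(4,3) = 4; C(2,5) = 0 (k_i > n_i)
Product: 4 × 0 = 0 ≡ 0 (mod 11)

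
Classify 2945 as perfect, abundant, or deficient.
deficient

Proper divisors of 2945: sum = 1 + 5 + 19 + 31 + 95 + 155 + 589 = 895
Since 895 < 2945, 2945 is deficient.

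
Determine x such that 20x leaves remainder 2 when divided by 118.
x ≡ 6 (mod 59)

gcd(20, 118) = 2, which divides 2, so solutions exist.
Divide through by 2: 10x ≡ 1 (mod 59).
Find 10^(-1) mod 59 by the extended Euclidean algorithm:
59 = 5 × 10 + 9  ⟹  9 = (1)·59 + (-5)·10
10 = 1 × 9 + 1  ⟹  1 = (-1)·59 + (6)·10
So (6)·10 ≡ 1 (mod 59), i.e. 10^(-1) ≡ 6 (mod 59).
x ≡ 6 × 1 = 6 ≡ 6 (mod 59).
Check: 20 × 6 = 120 ≡ 2 (mod 118).
x ≡ 6 (mod 59), giving 2 solutions mod 118.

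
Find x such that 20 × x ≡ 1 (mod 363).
236

gcd(20, 363) = 1, so the inverse exists.
Extended Euclidean algorithm on (363, 20):
363 = 18 × 20 + 3  ⟹  3 = (1)·363 + (-18)·20
20 = 6 × 3 + 2  ⟹  2 = (-6)·363 + (109)·20
3 = 1 × 2 + 1  ⟹  1 = (7)·363 + (-127)·20
So (-127)·20 ≡ 1 (mod 363), i.e. 20^(-1) ≡ -127 ≡ 236 (mod 363).
Check: 20 × 236 = 4720 ≡ 1 (mod 363)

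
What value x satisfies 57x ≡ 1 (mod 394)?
159

gcd(57, 394) = 1, so the inverse exists.
Extended Euclidean algorithm on (394, 57):
394 = 6 × 57 + 52  ⟹  52 = (1)·394 + (-6)·57
57 = 1 × 52 + 5  ⟹  5 = (-1)·394 + (7)·57
52 = 10 × 5 + 2  ⟹  2 = (11)·394 + (-76)·57
5 = 2 × 2 + 1  ⟹  1 = (-23)·394 + (159)·57
So (159)·57 ≡ 1 (mod 394), i.e. 57^(-1) ≡ 159 (mod 394).
Check: 57 × 159 = 9063 ≡ 1 (mod 394)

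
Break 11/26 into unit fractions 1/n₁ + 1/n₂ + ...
1/3 + 1/12 + 1/156

Greedy algorithm:
11/26: ceiling(26/11) = 3, use 1/3
7/78: ceiling(78/7) = 12, use 1/12
1/156: ceiling(156/1) = 156, use 1/156
Result: 11/26 = 1/3 + 1/12 + 1/156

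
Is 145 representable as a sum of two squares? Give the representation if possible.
1² + 12² (a=1, b=12)

Factorization: 145 = 5 × 29
By Fermat: n is sum of two squares iff every prime p ≡ 3 (mod 4) appears to even power.
All primes ≡ 3 (mod 4) appear to even power.
Search a = 0, 1, 2, … for 145 - a² a perfect square: first hit at a = 1: 145 - 1 = 144 = 12².
145 = 1² + 12² = 1 + 144 ✓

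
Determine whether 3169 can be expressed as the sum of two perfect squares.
12² + 55² (a=12, b=55)

Factorization: 3169 = 3169
By Fermat: n is sum of two squares iff every prime p ≡ 3 (mod 4) appears to even power.
All primes ≡ 3 (mod 4) appear to even power.
Search a = 0, 1, 2, … for 3169 - a² a perfect square: first hit at a = 12: 3169 - 144 = 3025 = 55².
3169 = 12² + 55² = 144 + 3025 ✓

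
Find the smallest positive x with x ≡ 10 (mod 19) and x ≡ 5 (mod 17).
124

Using Chinese Remainder Theorem:
M = 19 × 17 = 323
M1 = 17, M2 = 19
y1 = 17^(-1) mod 19 = 9
y2 = 19^(-1) mod 17 = 9
x = (10×17×9 + 5×19×9) mod 323 = 124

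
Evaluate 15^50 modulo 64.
33

Repeated squaring. Binary of 50 = 110010.
15^1 ≡ 15 (mod 64); 15^2 ≡ 33 (mod 64); 15^4 ≡ 1 (mod 64); 15^8 ≡ 1 (mod 64); 15^16 ≡ 1 (mod 64); 15^32 ≡ 1 (mod 64)
15^50 = 15^2 × 15^16 × 15^32 ≡ 33 (mod 64)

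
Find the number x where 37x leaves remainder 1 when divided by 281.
38

gcd(37, 281) = 1, so the inverse exists.
Extended Euclidean algorithm on (281, 37):
281 = 7 × 37 + 22  ⟹  22 = (1)·281 + (-7)·37
37 = 1 × 22 + 15  ⟹  15 = (-1)·281 + (8)·37
22 = 1 × 15 + 7  ⟹  7 = (2)·281 + (-15)·37
15 = 2 × 7 + 1  ⟹  1 = (-5)·281 + (38)·37
So (38)·37 ≡ 1 (mod 281), i.e. 37^(-1) ≡ 38 (mod 281).
Check: 37 × 38 = 1406 ≡ 1 (mod 281)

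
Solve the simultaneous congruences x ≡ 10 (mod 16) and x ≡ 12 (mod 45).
282

Using Chinese Remainder Theorem:
M = 16 × 45 = 720
M1 = 45, M2 = 16
y1 = 45^(-1) mod 16 = 5
y2 = 16^(-1) mod 45 = 31
x = (10×45×5 + 12×16×31) mod 720 = 282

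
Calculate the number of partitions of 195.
2580840212973

p(n) counts ways to write n as a sum of positive integers (order ignored).
Euler's pentagonal recurrence: p(k) = p(k-1) + p(k-2) - p(k-5) - p(k-7) + p(k-12) + p(k-15) - ... (offsets j(3j∓1)/2, signs ++--, p(0)=1, p(<0)=0).
DP table for k = 0..194: p(0)=1, p(1)=1, p(2)=2, p(3)=3, p(4)=5, p(5)=7, p(6)=11, p(7)=15, p(8)=22, p(9)=30, p(10)=42, p(11)=56, p(12)=77, p(13)=101, p(14)=135, p(15)=176, p(16)=231, p(17)=297, p(18)=385, p(19)=490, p(20)=627, p(21)=792, p(22)=1002, p(23)=1255, p(24)=1575, p(25)=1958, p(26)=2436, p(27)=3010, p(28)=3718, p(29)=4565, p(30)=5604, p(31)=6842, p(32)=8349, p(33)=10143, p(34)=12310, p(35)=14883, p(36)=17977, p(37)=21637, p(38)=26015, p(39)=31185, p(40)=37338, p(41)=44583, p(42)=53174, p(43)=63261, p(44)=75175, p(45)=89134, p(46)=105558, p(47)=124754, p(48)=147273, p(49)=173525, p(50)=204226, p(51)=239943, p(52)=281589, p(53)=329931, p(54)=386155, p(55)=451276, p(56)=526823, p(57)=614154, p(58)=715220, p(59)=831820, p(60)=966467, p(61)=1121505, p(62)=1300156, p(63)=1505499, p(64)=1741630, p(65)=2012558, p(66)=2323520, p(67)=2679689, p(68)=3087735, p(69)=3554345, p(70)=4087968, p(71)=4697205, p(72)=5392783, p(73)=6185689, p(74)=7089500, p(75)=8118264, p(76)=9289091, p(77)=10619863, p(78)=12132164, p(79)=13848650, p(80)=15796476, p(81)=18004327, p(82)=20506255, p(83)=23338469, p(84)=26543660, p(85)=30167357, p(86)=34262962, p(87)=38887673, p(88)=44108109, p(89)=49995925, p(90)=56634173, p(91)=64112359, p(92)=72533807, p(93)=82010177, p(94)=92669720, p(95)=104651419, p(96)=118114304, p(97)=133230930, p(98)=150198136, p(99)=169229875, p(100)=190569292, p(101)=214481126, p(102)=241265379, p(103)=271248950, p(104)=304801365, p(105)=342325709, p(106)=384276336, p(107)=431149389, p(108)=483502844, p(109)=541946240, p(110)=607163746, p(111)=679903203, p(112)=761002156, p(113)=851376628, p(114)=952050665, p(115)=1064144451, p(116)=1188908248, p(117)=1327710076, p(118)=1482074143, p(119)=1653668665, p(120)=1844349560, p(121)=2056148051, p(122)=2291320912, p(123)=2552338241, p(124)=2841940500, p(125)=3163127352, p(126)=3519222692, p(127)=3913864295, p(128)=4351078600, p(129)=4835271870, p(130)=5371315400, p(131)=5964539504, p(132)=6620830889, p(133)=7346629512, p(134)=8149040695, p(135)=9035836076, p(136)=10015581680, p(137)=11097645016, p(138)=12292341831, p(139)=13610949895, p(140)=15065878135, p(141)=16670689208, p(142)=18440293320, p(143)=20390982757, p(144)=22540654445, p(145)=24908858009, p(146)=27517052599, p(147)=30388671978, p(148)=33549419497, p(149)=37027355200, p(150)=40853235313, p(151)=45060624582, p(152)=49686288421, p(153)=54770336324, p(154)=60356673280, p(155)=66493182097, p(156)=73232243759, p(157)=80630964769, p(158)=88751778802, p(159)=97662728555, p(160)=107438159466, p(161)=118159068427, p(162)=129913904637, p(163)=142798995930, p(164)=156919475295, p(165)=172389800255, p(166)=189334822579, p(167)=207890420102, p(168)=228204732751, p(169)=250438925115, p(170)=274768617130, p(171)=301384802048, p(172)=330495499613, p(173)=362326859895, p(174)=397125074750, p(175)=435157697830, p(176)=476715857290, p(177)=522115831195, p(178)=571701605655, p(179)=625846753120, p(180)=684957390936, p(181)=749474411781, p(182)=819876908323, p(183)=896684817527, p(184)=980462880430, p(185)=1071823774337, p(186)=1171432692373, p(187)=1280011042268, p(188)=1398341745571, p(189)=1527273599625, p(190)=1667727404093, p(191)=1820701100652, p(192)=1987276856363, p(193)=2168627105469, p(194)=2366022741845.
Final step: p(195) = p(194) + p(193) - p(190) - p(188) + p(183) + p(180) - p(173) - p(169) + p(160) + p(155) - p(144) - p(138) + p(125) + p(118) - p(103) - p(95) + p(78) + p(69) - p(50) - p(40) + p(19) + p(8)
= 2366022741845 + 2168627105469 - 1667727404093 - 1398341745571 + 896684817527 + 684957390936 - 362326859895 - 250438925115 + 107438159466 + 66493182097 - 22540654445 - 12292341831 + 3163127352 + 1482074143 - 271248950 - 104651419 + 12132164 + 3554345 - 204226 - 37338 + 490 + 22
= 2580840212973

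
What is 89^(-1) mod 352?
265

gcd(89, 352) = 1, so the inverse exists.
Extended Euclidean algorithm on (352, 89):
352 = 3 × 89 + 85  ⟹  85 = (1)·352 + (-3)·89
89 = 1 × 85 + 4  ⟹  4 = (-1)·352 + (4)·89
85 = 21 × 4 + 1  ⟹  1 = (22)·352 + (-87)·89
So (-87)·89 ≡ 1 (mod 352), i.e. 89^(-1) ≡ -87 ≡ 265 (mod 352).
Check: 89 × 265 = 23585 ≡ 1 (mod 352)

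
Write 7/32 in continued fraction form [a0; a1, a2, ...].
[0; 4, 1, 1, 3]

Euclidean algorithm steps:
7 = 0 × 32 + 7
32 = 4 × 7 + 4
7 = 1 × 4 + 3
4 = 1 × 3 + 1
3 = 3 × 1 + 0
Continued fraction: [0; 4, 1, 1, 3]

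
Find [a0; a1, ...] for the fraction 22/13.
[1; 1, 2, 4]

Euclidean algorithm steps:
22 = 1 × 13 + 9
13 = 1 × 9 + 4
9 = 2 × 4 + 1
4 = 4 × 1 + 0
Continued fraction: [1; 1, 2, 4]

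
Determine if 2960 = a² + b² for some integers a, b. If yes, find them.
16² + 52² (a=16, b=52)

Factorization: 2960 = 2^4 × 5 × 37
By Fermat: n is sum of two squares iff every prime p ≡ 3 (mod 4) appears to even power.
All primes ≡ 3 (mod 4) appear to even power.
Search a = 0, 1, 2, … for 2960 - a² a perfect square: first hit at a = 16: 2960 - 256 = 2704 = 52².
2960 = 16² + 52² = 256 + 2704 ✓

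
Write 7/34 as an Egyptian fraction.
1/5 + 1/170

Greedy algorithm:
7/34: ceiling(34/7) = 5, use 1/5
1/170: ceiling(170/1) = 170, use 1/170
Result: 7/34 = 1/5 + 1/170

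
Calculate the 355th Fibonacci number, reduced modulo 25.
20

Matrix identity: Q^n = [[F_(n+1), F_n], [F_n, F_(n-1)]] with Q = [[1,1],[1,0]].
n = 355 = 101100011₂. Square-and-multiply, entries mod 25:
Q^1 = [[1,1],[1,0]]
Q^2 = (Q^1)² = [[2,1],[1,1]]
Q^5 = (Q^2)²·Q = [[8,5],[5,3]]
Q^11 = (Q^5)²·Q = [[19,14],[14,5]]
Q^22 = (Q^11)² = [[7,11],[11,21]]
Q^44 = (Q^22)² = [[20,8],[8,12]]
Q^88 = (Q^44)² = [[14,6],[6,8]]
Q^177 = (Q^88)²·Q = [[14,7],[7,7]]
Q^355 = (Q^177)²·Q = [[17,20],[20,22]]
F_355 mod 25 = Q^355[0][1] = 20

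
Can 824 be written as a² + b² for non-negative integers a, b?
Not possible

Factorization: 824 = 2^3 × 103
By Fermat: n is sum of two squares iff every prime p ≡ 3 (mod 4) appears to even power.
Prime(s) ≡ 3 (mod 4) with odd exponent: [(103, 1)]
Therefore 824 cannot be expressed as a² + b².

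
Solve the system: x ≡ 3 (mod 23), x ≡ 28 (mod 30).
118

Using Chinese Remainder Theorem:
M = 23 × 30 = 690
M1 = 30, M2 = 23
y1 = 30^(-1) mod 23 = 10
y2 = 23^(-1) mod 30 = 17
x = (3×30×10 + 28×23×17) mod 690 = 118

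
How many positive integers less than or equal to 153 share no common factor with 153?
96

153 = 3^2 × 17
φ(n) = n × ∏(1 - 1/p) for each prime p dividing n
φ(153) = 153 × (1 - 1/3) × (1 - 1/17) = 96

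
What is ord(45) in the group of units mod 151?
75

151 is prime, so ord(45) divides φ(151) = 150.
Divisors of 150: 1, 2, 3, 5, 6, 10, 15, 25, 30, 50, 75, 150.
Repeated squaring: 45^1 ≡ 45, 45^2 ≡ 62, 45^4 ≡ 69, 45^8 ≡ 80, 45^16 ≡ 58, 45^32 ≡ 42, 45^64 ≡ 103, 45^128 ≡ 39 (mod 151).
Test 45^d mod 151 for each divisor d in increasing order:
45^1 ≡ 45
45^2 ≡ 62
45^3 = 45^2·45^1 ≡ 72
45^5 = 45^4·45^1 ≡ 85
45^6 = 45^4·45^2 ≡ 50
45^10 = 45^8·45^2 ≡ 128
45^15 = 45^8·45^4·45^2·45^1 ≡ 8
45^25 = 45^16·45^8·45^1 ≡ 118
45^30 = 45^16·45^8·45^4·45^2 ≡ 64
45^50 = 45^32·45^16·45^2 ≡ 32
45^75 = 45^64·45^8·45^2·45^1 ≡ 1  ← first divisor giving 1
The order is 75.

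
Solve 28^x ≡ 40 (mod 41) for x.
20

Baby-step giant-step with step n = ⌈√41⌉ = 7.
Baby steps 28^j mod 41 (j:value) for j=0..6: 0:1, 1:28, 2:5, 3:17, 4:25, 5:3, 6:2.
Giant-step multiplier: 28^(-7) ≡ 28^(40-7) = 28^33 ≡ 11 (mod 41).
Giant steps γ_i = 40·11^i mod 41: γ_0=40, γ_1=30, γ_2=2 (in table at j=6).
x = i·n + j = 2·7 + 6 = 20.
Check: 28^20 ≡ 40 (mod 41).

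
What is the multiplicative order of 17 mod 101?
10

101 is prime, so ord(17) divides φ(101) = 100.
Divisors of 100: 1, 2, 4, 5, 10, 20, 25, 50, 100.
Repeated squaring: 17^1 ≡ 17, 17^2 ≡ 87, 17^4 ≡ 95, 17^8 ≡ 36, 17^16 ≡ 84, 17^32 ≡ 87, 17^64 ≡ 95 (mod 101).
Test 17^d mod 101 for each divisor d in increasing order:
17^1 ≡ 17
17^2 ≡ 87
17^4 ≡ 95
17^5 = 17^4·17^1 ≡ 100
17^10 = 17^8·17^2 ≡ 1  ← first divisor giving 1
The order is 10.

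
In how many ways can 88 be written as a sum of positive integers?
44108109

p(n) counts ways to write n as a sum of positive integers (order ignored).
Euler's pentagonal recurrence: p(k) = p(k-1) + p(k-2) - p(k-5) - p(k-7) + p(k-12) + p(k-15) - ... (offsets j(3j∓1)/2, signs ++--, p(0)=1, p(<0)=0).
DP table for k = 0..87: p(0)=1, p(1)=1, p(2)=2, p(3)=3, p(4)=5, p(5)=7, p(6)=11, p(7)=15, p(8)=22, p(9)=30, p(10)=42, p(11)=56, p(12)=77, p(13)=101, p(14)=135, p(15)=176, p(16)=231, p(17)=297, p(18)=385, p(19)=490, p(20)=627, p(21)=792, p(22)=1002, p(23)=1255, p(24)=1575, p(25)=1958, p(26)=2436, p(27)=3010, p(28)=3718, p(29)=4565, p(30)=5604, p(31)=6842, p(32)=8349, p(33)=10143, p(34)=12310, p(35)=14883, p(36)=17977, p(37)=21637, p(38)=26015, p(39)=31185, p(40)=37338, p(41)=44583, p(42)=53174, p(43)=63261, p(44)=75175, p(45)=89134, p(46)=105558, p(47)=124754, p(48)=147273, p(49)=173525, p(50)=204226, p(51)=239943, p(52)=281589, p(53)=329931, p(54)=386155, p(55)=451276, p(56)=526823, p(57)=614154, p(58)=715220, p(59)=831820, p(60)=966467, p(61)=1121505, p(62)=1300156, p(63)=1505499, p(64)=1741630, p(65)=2012558, p(66)=2323520, p(67)=2679689, p(68)=3087735, p(69)=3554345, p(70)=4087968, p(71)=4697205, p(72)=5392783, p(73)=6185689, p(74)=7089500, p(75)=8118264, p(76)=9289091, p(77)=10619863, p(78)=12132164, p(79)=13848650, p(80)=15796476, p(81)=18004327, p(82)=20506255, p(83)=23338469, p(84)=26543660, p(85)=30167357, p(86)=34262962, p(87)=38887673.
Final step: p(88) = p(87) + p(86) - p(83) - p(81) + p(76) + p(73) - p(66) - p(62) + p(53) + p(48) - p(37) - p(31) + p(18) + p(11)
= 38887673 + 34262962 - 23338469 - 18004327 + 9289091 + 6185689 - 2323520 - 1300156 + 329931 + 147273 - 21637 - 6842 + 385 + 56
= 44108109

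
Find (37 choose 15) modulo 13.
6

Using Lucas' theorem:
Write n=37 and k=15 in base 13:
n in base 13: [2, 11]
k in base 13: [1, 2]
C(37,15) mod 13 = ∏ C(n_i, k_i) mod 13
Digit binomials (mod 13): C(2,1) = 2; C(11,2) = 55 ≡ 3
Product: 2 × 3 = 6 ≡ 6 (mod 13)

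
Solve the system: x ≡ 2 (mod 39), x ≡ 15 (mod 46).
1211

Using Chinese Remainder Theorem:
M = 39 × 46 = 1794
M1 = 46, M2 = 39
y1 = 46^(-1) mod 39 = 28
y2 = 39^(-1) mod 46 = 13
x = (2×46×28 + 15×39×13) mod 1794 = 1211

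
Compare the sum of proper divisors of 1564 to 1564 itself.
deficient

Proper divisors of 1564: sum = 1 + 2 + 4 + 17 + 23 + 34 + 46 + 68 + 92 + 391 + 782 = 1460
Since 1460 < 1564, 1564 is deficient.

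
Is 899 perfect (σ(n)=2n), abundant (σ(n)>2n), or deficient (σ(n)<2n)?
deficient

Proper divisors of 899: sum = 1 + 29 + 31 = 61
Since 61 < 899, 899 is deficient.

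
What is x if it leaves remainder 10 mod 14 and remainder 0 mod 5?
10

Using Chinese Remainder Theorem:
M = 14 × 5 = 70
M1 = 5, M2 = 14
y1 = 5^(-1) mod 14 = 3
y2 = 14^(-1) mod 5 = 4
x = (10×5×3 + 0×14×4) mod 70 = 10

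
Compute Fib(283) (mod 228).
5

Matrix identity: Q^n = [[F_(n+1), F_n], [F_n, F_(n-1)]] with Q = [[1,1],[1,0]].
n = 283 = 100011011₂. Square-and-multiply, entries mod 228:
Q^1 = [[1,1],[1,0]]
Q^2 = (Q^1)² = [[2,1],[1,1]]
Q^4 = (Q^2)² = [[5,3],[3,2]]
Q^8 = (Q^4)² = [[34,21],[21,13]]
Q^17 = (Q^8)²·Q = [[76,1],[1,75]]
Q^35 = (Q^17)²·Q = [[0,77],[77,151]]
Q^70 = (Q^35)² = [[1,227],[227,2]]
Q^141 = (Q^70)²·Q = [[227,2],[2,225]]
Q^283 = (Q^141)²·Q = [[225,5],[5,220]]
F_283 mod 228 = Q^283[0][1] = 5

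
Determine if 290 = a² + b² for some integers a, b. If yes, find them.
1² + 17² (a=1, b=17)

Factorization: 290 = 2 × 5 × 29
By Fermat: n is sum of two squares iff every prime p ≡ 3 (mod 4) appears to even power.
All primes ≡ 3 (mod 4) appear to even power.
Search a = 0, 1, 2, … for 290 - a² a perfect square: first hit at a = 1: 290 - 1 = 289 = 17².
290 = 1² + 17² = 1 + 289 ✓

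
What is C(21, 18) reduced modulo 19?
0

Using Lucas' theorem:
Write n=21 and k=18 in base 19:
n in base 19: [1, 2]
k in base 19: [0, 18]
C(21,18) mod 19 = ∏ C(n_i, k_i) mod 19
Digit binomials (mod 19): C(1,0) = 1; C(2,18) = 0 (k_i > n_i)
Product: 1 × 0 = 0 ≡ 0 (mod 19)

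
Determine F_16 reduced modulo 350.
287

Matrix identity: Q^n = [[F_(n+1), F_n], [F_n, F_(n-1)]] with Q = [[1,1],[1,0]].
n = 16 = 10000₂. Square-and-multiply, entries mod 350:
Q^1 = [[1,1],[1,0]]
Q^2 = (Q^1)² = [[2,1],[1,1]]
Q^4 = (Q^2)² = [[5,3],[3,2]]
Q^8 = (Q^4)² = [[34,21],[21,13]]
Q^16 = (Q^8)² = [[197,287],[287,260]]
F_16 mod 350 = Q^16[0][1] = 287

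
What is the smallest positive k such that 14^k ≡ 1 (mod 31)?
15

31 is prime, so ord(14) divides φ(31) = 30.
Divisors of 30: 1, 2, 3, 5, 6, 10, 15, 30.
Repeated squaring: 14^1 ≡ 14, 14^2 ≡ 10, 14^4 ≡ 7, 14^8 ≡ 18, 14^16 ≡ 14 (mod 31).
Test 14^d mod 31 for each divisor d in increasing order:
14^1 ≡ 14
14^2 ≡ 10
14^3 = 14^2·14^1 ≡ 16
14^5 = 14^4·14^1 ≡ 5
14^6 = 14^4·14^2 ≡ 8
14^10 = 14^8·14^2 ≡ 25
14^15 = 14^8·14^4·14^2·14^1 ≡ 1  ← first divisor giving 1
The order is 15.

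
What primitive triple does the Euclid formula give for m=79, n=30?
(5341, 4740, 7141)

Euclid's formula: a = m² - n², b = 2mn, c = m² + n²
m = 79, n = 30
a = 79² - 30² = 6241 - 900 = 5341
b = 2 × 79 × 30 = 4740
c = 79² + 30² = 6241 + 900 = 7141
Verification: 5341² + 4740² = 28526281 + 22467600 = 50993881 = 7141² ✓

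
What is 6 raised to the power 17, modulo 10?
6

Repeated squaring. Binary of 17 = 10001.
6^1 ≡ 6 (mod 10); 6^2 ≡ 6 (mod 10); 6^4 ≡ 6 (mod 10); 6^8 ≡ 6 (mod 10); 6^16 ≡ 6 (mod 10)
6^17 = 6^1 × 6^16 ≡ 6 (mod 10)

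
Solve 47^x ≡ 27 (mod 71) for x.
32

Baby-step giant-step with step n = ⌈√71⌉ = 9.
Baby steps 47^j mod 71 (j:value) for j=0..8: 0:1, 1:47, 2:8, 3:21, 4:64, 5:26, 6:15, 7:66, 8:49.
Giant-step multiplier: 47^(-9) ≡ 47^(70-9) = 47^61 ≡ 55 (mod 71).
Giant steps γ_i = 27·55^i mod 71: γ_0=27, γ_1=65, γ_2=25, γ_3=26 (in table at j=5).
x = i·n + j = 3·9 + 5 = 32.
Check: 47^32 ≡ 27 (mod 71).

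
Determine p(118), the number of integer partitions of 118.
1482074143

p(n) counts ways to write n as a sum of positive integers (order ignored).
Euler's pentagonal recurrence: p(k) = p(k-1) + p(k-2) - p(k-5) - p(k-7) + p(k-12) + p(k-15) - ... (offsets j(3j∓1)/2, signs ++--, p(0)=1, p(<0)=0).
DP table for k = 0..117: p(0)=1, p(1)=1, p(2)=2, p(3)=3, p(4)=5, p(5)=7, p(6)=11, p(7)=15, p(8)=22, p(9)=30, p(10)=42, p(11)=56, p(12)=77, p(13)=101, p(14)=135, p(15)=176, p(16)=231, p(17)=297, p(18)=385, p(19)=490, p(20)=627, p(21)=792, p(22)=1002, p(23)=1255, p(24)=1575, p(25)=1958, p(26)=2436, p(27)=3010, p(28)=3718, p(29)=4565, p(30)=5604, p(31)=6842, p(32)=8349, p(33)=10143, p(34)=12310, p(35)=14883, p(36)=17977, p(37)=21637, p(38)=26015, p(39)=31185, p(40)=37338, p(41)=44583, p(42)=53174, p(43)=63261, p(44)=75175, p(45)=89134, p(46)=105558, p(47)=124754, p(48)=147273, p(49)=173525, p(50)=204226, p(51)=239943, p(52)=281589, p(53)=329931, p(54)=386155, p(55)=451276, p(56)=526823, p(57)=614154, p(58)=715220, p(59)=831820, p(60)=966467, p(61)=1121505, p(62)=1300156, p(63)=1505499, p(64)=1741630, p(65)=2012558, p(66)=2323520, p(67)=2679689, p(68)=3087735, p(69)=3554345, p(70)=4087968, p(71)=4697205, p(72)=5392783, p(73)=6185689, p(74)=7089500, p(75)=8118264, p(76)=9289091, p(77)=10619863, p(78)=12132164, p(79)=13848650, p(80)=15796476, p(81)=18004327, p(82)=20506255, p(83)=23338469, p(84)=26543660, p(85)=30167357, p(86)=34262962, p(87)=38887673, p(88)=44108109, p(89)=49995925, p(90)=56634173, p(91)=64112359, p(92)=72533807, p(93)=82010177, p(94)=92669720, p(95)=104651419, p(96)=118114304, p(97)=133230930, p(98)=150198136, p(99)=169229875, p(100)=190569292, p(101)=214481126, p(102)=241265379, p(103)=271248950, p(104)=304801365, p(105)=342325709, p(106)=384276336, p(107)=431149389, p(108)=483502844, p(109)=541946240, p(110)=607163746, p(111)=679903203, p(112)=761002156, p(113)=851376628, p(114)=952050665, p(115)=1064144451, p(116)=1188908248, p(117)=1327710076.
Final step: p(118) = p(117) + p(116) - p(113) - p(111) + p(106) + p(103) - p(96) - p(92) + p(83) + p(78) - p(67) - p(61) + p(48) + p(41) - p(26) - p(18) + p(1)
= 1327710076 + 1188908248 - 851376628 - 679903203 + 384276336 + 271248950 - 118114304 - 72533807 + 23338469 + 12132164 - 2679689 - 1121505 + 147273 + 44583 - 2436 - 385 + 1
= 1482074143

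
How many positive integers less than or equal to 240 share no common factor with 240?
64

240 = 2^4 × 3 × 5
φ(n) = n × ∏(1 - 1/p) for each prime p dividing n
φ(240) = 240 × (1 - 1/2) × (1 - 1/3) × (1 - 1/5) = 64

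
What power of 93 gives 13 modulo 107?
22

Baby-step giant-step with step n = ⌈√107⌉ = 11.
Baby steps 93^j mod 107 (j:value) for j=0..10: 0:1, 1:93, 2:89, 3:38, 4:3, 5:65, 6:53, 7:7, 8:9, 9:88, 10:52.
Giant-step multiplier: 93^(-11) ≡ 93^(106-11) = 93^95 ≡ 51 (mod 107).
Giant steps γ_i = 13·51^i mod 107: γ_0=13, γ_1=21, γ_2=1 (in table at j=0).
x = i·n + j = 2·11 + 0 = 22.
Check: 93^22 ≡ 13 (mod 107).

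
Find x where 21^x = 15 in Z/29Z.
23

Baby-step giant-step with step n = ⌈√29⌉ = 6.
Baby steps 21^j mod 29 (j:value) for j=0..5: 0:1, 1:21, 2:6, 3:10, 4:7, 5:2.
Giant-step multiplier: 21^(-6) ≡ 21^(28-6) = 21^22 ≡ 9 (mod 29).
Giant steps γ_i = 15·9^i mod 29: γ_0=15, γ_1=19, γ_2=26, γ_3=2 (in table at j=5).
x = i·n + j = 3·6 + 5 = 23.
Check: 21^23 ≡ 15 (mod 29).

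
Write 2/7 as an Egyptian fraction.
1/4 + 1/28

Greedy algorithm:
2/7: ceiling(7/2) = 4, use 1/4
1/28: ceiling(28/1) = 28, use 1/28
Result: 2/7 = 1/4 + 1/28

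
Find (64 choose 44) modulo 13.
9

Using Lucas' theorem:
Write n=64 and k=44 in base 13:
n in base 13: [4, 12]
k in base 13: [3, 5]
C(64,44) mod 13 = ∏ C(n_i, k_i) mod 13
Digit binomials (mod 13): C(4,3) = 4; C(12,5) = 792 ≡ 12
Product: 4 × 12 = 48 ≡ 9 (mod 13)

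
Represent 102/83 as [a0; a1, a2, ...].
[1; 4, 2, 1, 2, 2]

Euclidean algorithm steps:
102 = 1 × 83 + 19
83 = 4 × 19 + 7
19 = 2 × 7 + 5
7 = 1 × 5 + 2
5 = 2 × 2 + 1
2 = 2 × 1 + 0
Continued fraction: [1; 4, 2, 1, 2, 2]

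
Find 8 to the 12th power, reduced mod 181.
59

Repeated squaring. Binary of 12 = 1100.
8^1 ≡ 8 (mod 181); 8^2 ≡ 64 (mod 181); 8^4 ≡ 114 (mod 181); 8^8 ≡ 145 (mod 181)
8^12 = 8^4 × 8^8 ≡ 59 (mod 181)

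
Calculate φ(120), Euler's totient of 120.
32

120 = 2^3 × 3 × 5
φ(n) = n × ∏(1 - 1/p) for each prime p dividing n
φ(120) = 120 × (1 - 1/2) × (1 - 1/3) × (1 - 1/5) = 32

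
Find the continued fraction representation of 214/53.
[4; 26, 2]

Euclidean algorithm steps:
214 = 4 × 53 + 2
53 = 26 × 2 + 1
2 = 2 × 1 + 0
Continued fraction: [4; 26, 2]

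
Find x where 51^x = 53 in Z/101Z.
77

Baby-step giant-step with step n = ⌈√101⌉ = 11.
Baby steps 51^j mod 101 (j:value) for j=0..10: 0:1, 1:51, 2:76, 3:38, 4:19, 5:60, 6:30, 7:15, 8:58, 9:29, 10:65.
Giant-step multiplier: 51^(-11) ≡ 51^(100-11) = 51^89 ≡ 28 (mod 101).
Giant steps γ_i = 53·28^i mod 101: γ_0=53, γ_1=70, γ_2=41, γ_3=37, γ_4=26, γ_5=21, γ_6=83, γ_7=1 (in table at j=0).
x = i·n + j = 7·11 + 0 = 77.
Check: 51^77 ≡ 53 (mod 101).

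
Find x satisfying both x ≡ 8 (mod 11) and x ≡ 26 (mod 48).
74

Using Chinese Remainder Theorem:
M = 11 × 48 = 528
M1 = 48, M2 = 11
y1 = 48^(-1) mod 11 = 3
y2 = 11^(-1) mod 48 = 35
x = (8×48×3 + 26×11×35) mod 528 = 74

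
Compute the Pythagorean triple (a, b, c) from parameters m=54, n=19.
(2555, 2052, 3277)

Euclid's formula: a = m² - n², b = 2mn, c = m² + n²
m = 54, n = 19
a = 54² - 19² = 2916 - 361 = 2555
b = 2 × 54 × 19 = 2052
c = 54² + 19² = 2916 + 361 = 3277
Verification: 2555² + 2052² = 6528025 + 4210704 = 10738729 = 3277² ✓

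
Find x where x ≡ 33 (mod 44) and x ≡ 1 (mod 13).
209

Using Chinese Remainder Theorem:
M = 44 × 13 = 572
M1 = 13, M2 = 44
y1 = 13^(-1) mod 44 = 17
y2 = 44^(-1) mod 13 = 8
x = (33×13×17 + 1×44×8) mod 572 = 209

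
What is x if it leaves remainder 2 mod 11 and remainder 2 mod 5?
2

Using Chinese Remainder Theorem:
M = 11 × 5 = 55
M1 = 5, M2 = 11
y1 = 5^(-1) mod 11 = 9
y2 = 11^(-1) mod 5 = 1
x = (2×5×9 + 2×11×1) mod 55 = 2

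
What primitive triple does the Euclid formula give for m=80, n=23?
(5871, 3680, 6929)

Euclid's formula: a = m² - n², b = 2mn, c = m² + n²
m = 80, n = 23
a = 80² - 23² = 6400 - 529 = 5871
b = 2 × 80 × 23 = 3680
c = 80² + 23² = 6400 + 529 = 6929
Verification: 5871² + 3680² = 34468641 + 13542400 = 48011041 = 6929² ✓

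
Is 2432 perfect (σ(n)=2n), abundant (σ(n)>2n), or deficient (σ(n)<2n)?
abundant

Proper divisors of 2432: sum = 1 + 2 + 4 + 8 + 16 + 19 + 32 + 38 + 64 + 76 + 128 + 152 + 304 + 608 + 1216 = 2668
Since 2668 > 2432, 2432 is abundant.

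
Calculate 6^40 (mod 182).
22

Repeated squaring. Binary of 40 = 101000.
6^1 ≡ 6 (mod 182); 6^2 ≡ 36 (mod 182); 6^4 ≡ 22 (mod 182); 6^8 ≡ 120 (mod 182); 6^16 ≡ 22 (mod 182); 6^32 ≡ 120 (mod 182)
6^40 = 6^8 × 6^32 ≡ 22 (mod 182)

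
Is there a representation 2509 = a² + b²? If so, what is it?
3² + 50² (a=3, b=50)

Factorization: 2509 = 13 × 193
By Fermat: n is sum of two squares iff every prime p ≡ 3 (mod 4) appears to even power.
All primes ≡ 3 (mod 4) appear to even power.
Search a = 0, 1, 2, … for 2509 - a² a perfect square: first hit at a = 3: 2509 - 9 = 2500 = 50².
2509 = 3² + 50² = 9 + 2500 ✓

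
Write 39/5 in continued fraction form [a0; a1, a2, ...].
[7; 1, 4]

Euclidean algorithm steps:
39 = 7 × 5 + 4
5 = 1 × 4 + 1
4 = 4 × 1 + 0
Continued fraction: [7; 1, 4]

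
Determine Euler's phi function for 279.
180

279 = 3^2 × 31
φ(n) = n × ∏(1 - 1/p) for each prime p dividing n
φ(279) = 279 × (1 - 1/3) × (1 - 1/31) = 180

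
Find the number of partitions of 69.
3554345

p(n) counts ways to write n as a sum of positive integers (order ignored).
Euler's pentagonal recurrence: p(k) = p(k-1) + p(k-2) - p(k-5) - p(k-7) + p(k-12) + p(k-15) - ... (offsets j(3j∓1)/2, signs ++--, p(0)=1, p(<0)=0).
DP table for k = 0..68: p(0)=1, p(1)=1, p(2)=2, p(3)=3, p(4)=5, p(5)=7, p(6)=11, p(7)=15, p(8)=22, p(9)=30, p(10)=42, p(11)=56, p(12)=77, p(13)=101, p(14)=135, p(15)=176, p(16)=231, p(17)=297, p(18)=385, p(19)=490, p(20)=627, p(21)=792, p(22)=1002, p(23)=1255, p(24)=1575, p(25)=1958, p(26)=2436, p(27)=3010, p(28)=3718, p(29)=4565, p(30)=5604, p(31)=6842, p(32)=8349, p(33)=10143, p(34)=12310, p(35)=14883, p(36)=17977, p(37)=21637, p(38)=26015, p(39)=31185, p(40)=37338, p(41)=44583, p(42)=53174, p(43)=63261, p(44)=75175, p(45)=89134, p(46)=105558, p(47)=124754, p(48)=147273, p(49)=173525, p(50)=204226, p(51)=239943, p(52)=281589, p(53)=329931, p(54)=386155, p(55)=451276, p(56)=526823, p(57)=614154, p(58)=715220, p(59)=831820, p(60)=966467, p(61)=1121505, p(62)=1300156, p(63)=1505499, p(64)=1741630, p(65)=2012558, p(66)=2323520, p(67)=2679689, p(68)=3087735.
Final step: p(69) = p(68) + p(67) - p(64) - p(62) + p(57) + p(54) - p(47) - p(43) + p(34) + p(29) - p(18) - p(12)
= 3087735 + 2679689 - 1741630 - 1300156 + 614154 + 386155 - 124754 - 63261 + 12310 + 4565 - 385 - 77
= 3554345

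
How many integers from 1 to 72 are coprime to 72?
24

72 = 2^3 × 3^2
φ(n) = n × ∏(1 - 1/p) for each prime p dividing n
φ(72) = 72 × (1 - 1/2) × (1 - 1/3) = 24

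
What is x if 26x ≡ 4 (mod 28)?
x ≡ 12 (mod 14)

gcd(26, 28) = 2, which divides 4, so solutions exist.
Divide through by 2: 13x ≡ 2 (mod 14).
Find 13^(-1) mod 14 by the extended Euclidean algorithm:
14 = 1 × 13 + 1  ⟹  1 = (1)·14 + (-1)·13
So (-1)·13 ≡ 1 (mod 14), i.e. 13^(-1) ≡ -1 ≡ 13 (mod 14).
x ≡ 13 × 2 = 26 ≡ 12 (mod 14).
Check: 26 × 12 = 312 ≡ 4 (mod 28).
x ≡ 12 (mod 14), giving 2 solutions mod 28.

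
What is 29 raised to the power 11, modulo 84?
29

Repeated squaring. Binary of 11 = 1011.
29^1 ≡ 29 (mod 84); 29^2 ≡ 1 (mod 84); 29^4 ≡ 1 (mod 84); 29^8 ≡ 1 (mod 84)
29^11 = 29^1 × 29^2 × 29^8 ≡ 29 (mod 84)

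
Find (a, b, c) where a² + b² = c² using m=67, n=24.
(3913, 3216, 5065)

Euclid's formula: a = m² - n², b = 2mn, c = m² + n²
m = 67, n = 24
a = 67² - 24² = 4489 - 576 = 3913
b = 2 × 67 × 24 = 3216
c = 67² + 24² = 4489 + 576 = 5065
Verification: 3913² + 3216² = 15311569 + 10342656 = 25654225 = 5065² ✓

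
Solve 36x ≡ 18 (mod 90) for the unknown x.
x ≡ 3 (mod 5)

gcd(36, 90) = 18, which divides 18, so solutions exist.
Divide through by 18: 2x ≡ 1 (mod 5).
Find 2^(-1) mod 5 by the extended Euclidean algorithm:
5 = 2 × 2 + 1  ⟹  1 = (1)·5 + (-2)·2
So (-2)·2 ≡ 1 (mod 5), i.e. 2^(-1) ≡ -2 ≡ 3 (mod 5).
x ≡ 3 × 1 = 3 ≡ 3 (mod 5).
Check: 36 × 3 = 108 ≡ 18 (mod 90).
x ≡ 3 (mod 5), giving 18 solutions mod 90.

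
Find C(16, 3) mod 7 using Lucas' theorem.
0

Using Lucas' theorem:
Write n=16 and k=3 in base 7:
n in base 7: [2, 2]
k in base 7: [0, 3]
C(16,3) mod 7 = ∏ C(n_i, k_i) mod 7
Digit binomials (mod 7): C(2,0) = 1; C(2,3) = 0 (k_i > n_i)
Product: 1 × 0 = 0 ≡ 0 (mod 7)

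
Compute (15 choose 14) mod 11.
4

Using Lucas' theorem:
Write n=15 and k=14 in base 11:
n in base 11: [1, 4]
k in base 11: [1, 3]
C(15,14) mod 11 = ∏ C(n_i, k_i) mod 11
Digit binomials (mod 11): C(1,1) = 1; C(4,3) = 4
Product: 1 × 4 = 4 ≡ 4 (mod 11)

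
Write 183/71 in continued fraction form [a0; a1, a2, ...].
[2; 1, 1, 2, 1, 2, 1, 2]

Euclidean algorithm steps:
183 = 2 × 71 + 41
71 = 1 × 41 + 30
41 = 1 × 30 + 11
30 = 2 × 11 + 8
11 = 1 × 8 + 3
8 = 2 × 3 + 2
3 = 1 × 2 + 1
2 = 2 × 1 + 0
Continued fraction: [2; 1, 1, 2, 1, 2, 1, 2]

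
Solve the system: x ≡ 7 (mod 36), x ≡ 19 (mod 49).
1195

Using Chinese Remainder Theorem:
M = 36 × 49 = 1764
M1 = 49, M2 = 36
y1 = 49^(-1) mod 36 = 25
y2 = 36^(-1) mod 49 = 15
x = (7×49×25 + 19×36×15) mod 1764 = 1195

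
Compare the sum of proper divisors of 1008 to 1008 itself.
abundant

Proper divisors of 1008: sum = 1 + 2 + 3 + 4 + 6 + 7 + 8 + 9 + ... + 168 + 252 + 336 + 504 (29 divisors) = 2216
Since 2216 > 1008, 1008 is abundant.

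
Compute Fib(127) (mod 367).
235

Matrix identity: Q^n = [[F_(n+1), F_n], [F_n, F_(n-1)]] with Q = [[1,1],[1,0]].
n = 127 = 1111111₂. Square-and-multiply, entries mod 367:
Q^1 = [[1,1],[1,0]]
Q^3 = (Q^1)²·Q = [[3,2],[2,1]]
Q^7 = (Q^3)²·Q = [[21,13],[13,8]]
Q^15 = (Q^7)²·Q = [[253,243],[243,10]]
Q^31 = (Q^15)²·Q = [[164,113],[113,51]]
Q^63 = (Q^31)²·Q = [[102,29],[29,73]]
Q^127 = (Q^63)²·Q = [[172,235],[235,304]]
F_127 mod 367 = Q^127[0][1] = 235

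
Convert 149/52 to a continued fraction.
[2; 1, 6, 2, 3]

Euclidean algorithm steps:
149 = 2 × 52 + 45
52 = 1 × 45 + 7
45 = 6 × 7 + 3
7 = 2 × 3 + 1
3 = 3 × 1 + 0
Continued fraction: [2; 1, 6, 2, 3]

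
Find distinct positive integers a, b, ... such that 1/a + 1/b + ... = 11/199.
1/19 + 1/379 + 1/159223 + 1/28520799973 + 1/929641178371338400861 + 1/1008271507277592391123742528036634174730681 + 1/1219933718865393655364635368068124756713122928811333803786753398211072842948484537833 + 1/1860297848030936654742608399135821395565274404917258533393305147319524009551744684579405649080712180254407780735949179513154143641842892458088536544987153757401025882029 + 1/4614277444518045184646591832326467411359277711335974416082881814986405515888533562332069783067894981850924485553345190160771506460024406127868096951360637582674289834858262576425271895218431296391169922044160278696744025988461165811212428548328350795432691637759392474030879286312785400132190057899968737693594392669884878193448874327093 + 1/31937334502481972335865307630139228000187060941658399518862518849553429993133277230560087986574331290756232125775998863890963263813589266879406694561350952988662850757053371133819179770003609046815203982179108798005308113258134895569927488690118483730232440575942894680942308888321353318333183158977270294582315388855860989819894602178852719674244639951777398683083694723999674418435726557523519535770015019287382321071804865681731226989916286199314883016472947639367666251368202759691810399195092598892275413777035275182318485652713871000041272524440519262054008953943029365257325370839037761555465335452562216651250516983405134378252470216494582635109781712938341456418881 + 1/2039986670246850822853427080268636607703538330430958135006350872460188775376402385474575383380701179275926633909293920375037781006938834602683282504456671345800481611955974906577358109966753513899436209725756764159504134559394933538420714469300931804842468643272796657406808805007786178371184391663721349034183315512035012402176731111044506314978549915206516847224339930494935465558632905912262959736737614637514921726288403470224139024425700070180324623265095949577758695292697562554242228453440276043742370033993859881981612938703208463591285870376619588297958810138295747858827756577616148419423031480258559516303907719233914603343421735341220080271152090557188286289527661792734931298102513902518914250419121432886312102736349552224188669212688846219382874287241971706387850290821170997846726526589069990513808709560793139660289273086403155344460608865436195352720549406793512677065107181955781264579349071905411393100989250722104770801720673437692418988638492506057962758754921169589084980707251205329924087857682559921447010465898318288868258062129919867004394488124710647843586978379399594154917914477913086776811741840849911967039211773201428676384229432761943488196359561416605048969002045397348240530911560634680322446588472763785839765588633770016209055874572792498932175778494089116461654628549726895871636209026849103988563732410165441

Greedy algorithm:
11/199: ceiling(199/11) = 19, use 1/19
10/3781: ceiling(3781/10) = 379, use 1/379
9/1432999: ceiling(1432999/9) = 159223, use 1/159223
8/228166399777: ceiling(228166399777/8) = 28520799973, use 1/28520799973
7/6507488248599368806021: ceiling(6507488248599368806021/7) = 929641178371338400861, use 1/929641178371338400861
6/6049629043665554346742455168219805048384081: ceiling(6049629043665554346742455168219805048384081/6) = 1008271507277592391123742528036634174730681, use 1/1008271507277592391123742528036634174730681
5/6099668594326968276823176840340623783565614644056669018933766991055364214742422689161: ceiling(6099668594326968276823176840340623783565614644056669018933766991055364214742422689161/5) = 1219933718865393655364635368068124756713122928811333803786753398211072842948484537833, use 1/1219933718865393655364635368068124756713122928811333803786753398211072842948484537833
4/7441191392123746618970433596543285582261097619669034133573220589278096038206978738317622596322848721017631122943796718052616574567371569832354146179948615029604103528113: ceiling(7441191392123746618970433596543285582261097619669034133573220589278096038206978738317622596322848721017631122943796718052616574567371569832354146179948615029604103528113/4) = 1860297848030936654742608399135821395565274404917258533393305147319524009551744684579405649080712180254407780735949179513154143641842892458088536544987153757401025882029, use 1/1860297848030936654742608399135821395565274404917258533393305147319524009551744684579405649080712180254407780735949179513154143641842892458088536544987153757401025882029
3/13842832333554135553939775496979402234077833134007923248248645444959216547665600686996209349203684945552773456660035570482314519380073218383604290854081912748022869504574787729275815685655293889173509766132480836090232077965383497433637285644985052386298074913278177422092637858938356200396570173699906213080783178009654634580346622981277: ceiling(13842832333554135553939775496979402234077833134007923248248645444959216547665600686996209349203684945552773456660035570482314519380073218383604290854081912748022869504574787729275815685655293889173509766132480836090232077965383497433637285644985052386298074913278177422092637858938356200396570173699906213080783178009654634580346622981277/3) = 4614277444518045184646591832326467411359277711335974416082881814986405515888533562332069783067894981850924485553345190160771506460024406127868096951360637582674289834858262576425271895218431296391169922044160278696744025988461165811212428548328350795432691637759392474030879286312785400132190057899968737693594392669884878193448874327093, use 1/4614277444518045184646591832326467411359277711335974416082881814986405515888533562332069783067894981850924485553345190160771506460024406127868096951360637582674289834858262576425271895218431296391169922044160278696744025988461165811212428548328350795432691637759392474030879286312785400132190057899968737693594392669884878193448874327093
2/63874669004963944671730615260278456000374121883316799037725037699106859986266554461120175973148662581512464251551997727781926527627178533758813389122701905977325701514106742267638359540007218093630407964358217596010616226516269791139854977380236967460464881151885789361884617776642706636666366317954540589164630777711721979639789204357705439348489279903554797366167389447999348836871453115047039071540030038574764642143609731363462453979832572398629766032945895278735332502736405519383620798390185197784550827554070550364636971305427742000082545048881038524108017907886058730514650741678075523110930670905124433302501033966810268756504940432989165270219563425876682912837761: ceiling(63874669004963944671730615260278456000374121883316799037725037699106859986266554461120175973148662581512464251551997727781926527627178533758813389122701905977325701514106742267638359540007218093630407964358217596010616226516269791139854977380236967460464881151885789361884617776642706636666366317954540589164630777711721979639789204357705439348489279903554797366167389447999348836871453115047039071540030038574764642143609731363462453979832572398629766032945895278735332502736405519383620798390185197784550827554070550364636971305427742000082545048881038524108017907886058730514650741678075523110930670905124433302501033966810268756504940432989165270219563425876682912837761/2) = 31937334502481972335865307630139228000187060941658399518862518849553429993133277230560087986574331290756232125775998863890963263813589266879406694561350952988662850757053371133819179770003609046815203982179108798005308113258134895569927488690118483730232440575942894680942308888321353318333183158977270294582315388855860989819894602178852719674244639951777398683083694723999674418435726557523519535770015019287382321071804865681731226989916286199314883016472947639367666251368202759691810399195092598892275413777035275182318485652713871000041272524440519262054008953943029365257325370839037761555465335452562216651250516983405134378252470216494582635109781712938341456418881, use 1/31937334502481972335865307630139228000187060941658399518862518849553429993133277230560087986574331290756232125775998863890963263813589266879406694561350952988662850757053371133819179770003609046815203982179108798005308113258134895569927488690118483730232440575942894680942308888321353318333183158977270294582315388855860989819894602178852719674244639951777398683083694723999674418435726557523519535770015019287382321071804865681731226989916286199314883016472947639367666251368202759691810399195092598892275413777035275182318485652713871000041272524440519262054008953943029365257325370839037761555465335452562216651250516983405134378252470216494582635109781712938341456418881
1/2039986670246850822853427080268636607703538330430958135006350872460188775376402385474575383380701179275926633909293920375037781006938834602683282504456671345800481611955974906577358109966753513899436209725756764159504134559394933538420714469300931804842468643272796657406808805007786178371184391663721349034183315512035012402176731111044506314978549915206516847224339930494935465558632905912262959736737614637514921726288403470224139024425700070180324623265095949577758695292697562554242228453440276043742370033993859881981612938703208463591285870376619588297958810138295747858827756577616148419423031480258559516303907719233914603343421735341220080271152090557188286289527661792734931298102513902518914250419121432886312102736349552224188669212688846219382874287241971706387850290821170997846726526589069990513808709560793139660289273086403155344460608865436195352720549406793512677065107181955781264579349071905411393100989250722104770801720673437692418988638492506057962758754921169589084980707251205329924087857682559921447010465898318288868258062129919867004394488124710647843586978379399594154917914477913086776811741840849911967039211773201428676384229432761943488196359561416605048969002045397348240530911560634680322446588472763785839765588633770016209055874572792498932175778494089116461654628549726895871636209026849103988563732410165441: ceiling(2039986670246850822853427080268636607703538330430958135006350872460188775376402385474575383380701179275926633909293920375037781006938834602683282504456671345800481611955974906577358109966753513899436209725756764159504134559394933538420714469300931804842468643272796657406808805007786178371184391663721349034183315512035012402176731111044506314978549915206516847224339930494935465558632905912262959736737614637514921726288403470224139024425700070180324623265095949577758695292697562554242228453440276043742370033993859881981612938703208463591285870376619588297958810138295747858827756577616148419423031480258559516303907719233914603343421735341220080271152090557188286289527661792734931298102513902518914250419121432886312102736349552224188669212688846219382874287241971706387850290821170997846726526589069990513808709560793139660289273086403155344460608865436195352720549406793512677065107181955781264579349071905411393100989250722104770801720673437692418988638492506057962758754921169589084980707251205329924087857682559921447010465898318288868258062129919867004394488124710647843586978379399594154917914477913086776811741840849911967039211773201428676384229432761943488196359561416605048969002045397348240530911560634680322446588472763785839765588633770016209055874572792498932175778494089116461654628549726895871636209026849103988563732410165441/1) = 2039986670246850822853427080268636607703538330430958135006350872460188775376402385474575383380701179275926633909293920375037781006938834602683282504456671345800481611955974906577358109966753513899436209725756764159504134559394933538420714469300931804842468643272796657406808805007786178371184391663721349034183315512035012402176731111044506314978549915206516847224339930494935465558632905912262959736737614637514921726288403470224139024425700070180324623265095949577758695292697562554242228453440276043742370033993859881981612938703208463591285870376619588297958810138295747858827756577616148419423031480258559516303907719233914603343421735341220080271152090557188286289527661792734931298102513902518914250419121432886312102736349552224188669212688846219382874287241971706387850290821170997846726526589069990513808709560793139660289273086403155344460608865436195352720549406793512677065107181955781264579349071905411393100989250722104770801720673437692418988638492506057962758754921169589084980707251205329924087857682559921447010465898318288868258062129919867004394488124710647843586978379399594154917914477913086776811741840849911967039211773201428676384229432761943488196359561416605048969002045397348240530911560634680322446588472763785839765588633770016209055874572792498932175778494089116461654628549726895871636209026849103988563732410165441, use 1/2039986670246850822853427080268636607703538330430958135006350872460188775376402385474575383380701179275926633909293920375037781006938834602683282504456671345800481611955974906577358109966753513899436209725756764159504134559394933538420714469300931804842468643272796657406808805007786178371184391663721349034183315512035012402176731111044506314978549915206516847224339930494935465558632905912262959736737614637514921726288403470224139024425700070180324623265095949577758695292697562554242228453440276043742370033993859881981612938703208463591285870376619588297958810138295747858827756577616148419423031480258559516303907719233914603343421735341220080271152090557188286289527661792734931298102513902518914250419121432886312102736349552224188669212688846219382874287241971706387850290821170997846726526589069990513808709560793139660289273086403155344460608865436195352720549406793512677065107181955781264579349071905411393100989250722104770801720673437692418988638492506057962758754921169589084980707251205329924087857682559921447010465898318288868258062129919867004394488124710647843586978379399594154917914477913086776811741840849911967039211773201428676384229432761943488196359561416605048969002045397348240530911560634680322446588472763785839765588633770016209055874572792498932175778494089116461654628549726895871636209026849103988563732410165441
Result: 11/199 = 1/19 + 1/379 + 1/159223 + 1/28520799973 + 1/929641178371338400861 + 1/1008271507277592391123742528036634174730681 + 1/1219933718865393655364635368068124756713122928811333803786753398211072842948484537833 + 1/1860297848030936654742608399135821395565274404917258533393305147319524009551744684579405649080712180254407780735949179513154143641842892458088536544987153757401025882029 + 1/4614277444518045184646591832326467411359277711335974416082881814986405515888533562332069783067894981850924485553345190160771506460024406127868096951360637582674289834858262576425271895218431296391169922044160278696744025988461165811212428548328350795432691637759392474030879286312785400132190057899968737693594392669884878193448874327093 + 1/31937334502481972335865307630139228000187060941658399518862518849553429993133277230560087986574331290756232125775998863890963263813589266879406694561350952988662850757053371133819179770003609046815203982179108798005308113258134895569927488690118483730232440575942894680942308888321353318333183158977270294582315388855860989819894602178852719674244639951777398683083694723999674418435726557523519535770015019287382321071804865681731226989916286199314883016472947639367666251368202759691810399195092598892275413777035275182318485652713871000041272524440519262054008953943029365257325370839037761555465335452562216651250516983405134378252470216494582635109781712938341456418881 + 1/2039986670246850822853427080268636607703538330430958135006350872460188775376402385474575383380701179275926633909293920375037781006938834602683282504456671345800481611955974906577358109966753513899436209725756764159504134559394933538420714469300931804842468643272796657406808805007786178371184391663721349034183315512035012402176731111044506314978549915206516847224339930494935465558632905912262959736737614637514921726288403470224139024425700070180324623265095949577758695292697562554242228453440276043742370033993859881981612938703208463591285870376619588297958810138295747858827756577616148419423031480258559516303907719233914603343421735341220080271152090557188286289527661792734931298102513902518914250419121432886312102736349552224188669212688846219382874287241971706387850290821170997846726526589069990513808709560793139660289273086403155344460608865436195352720549406793512677065107181955781264579349071905411393100989250722104770801720673437692418988638492506057962758754921169589084980707251205329924087857682559921447010465898318288868258062129919867004394488124710647843586978379399594154917914477913086776811741840849911967039211773201428676384229432761943488196359561416605048969002045397348240530911560634680322446588472763785839765588633770016209055874572792498932175778494089116461654628549726895871636209026849103988563732410165441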